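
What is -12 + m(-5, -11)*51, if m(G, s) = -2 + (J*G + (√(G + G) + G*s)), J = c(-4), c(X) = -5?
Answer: 3966 + 51*I*√10 ≈ 3966.0 + 161.28*I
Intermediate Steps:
J = -5
m(G, s) = -2 - 5*G + G*s + √2*√G (m(G, s) = -2 + (-5*G + (√(G + G) + G*s)) = -2 + (-5*G + (√(2*G) + G*s)) = -2 + (-5*G + (√2*√G + G*s)) = -2 + (-5*G + (G*s + √2*√G)) = -2 + (-5*G + G*s + √2*√G) = -2 - 5*G + G*s + √2*√G)
-12 + m(-5, -11)*51 = -12 + (-2 - 5*(-5) - 5*(-11) + √2*√(-5))*51 = -12 + (-2 + 25 + 55 + √2*(I*√5))*51 = -12 + (-2 + 25 + 55 + I*√10)*51 = -12 + (78 + I*√10)*51 = -12 + (3978 + 51*I*√10) = 3966 + 51*I*√10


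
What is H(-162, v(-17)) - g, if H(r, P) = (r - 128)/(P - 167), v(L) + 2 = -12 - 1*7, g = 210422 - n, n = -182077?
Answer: -36894761/94 ≈ -3.9250e+5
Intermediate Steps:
g = 392499 (g = 210422 - 1*(-182077) = 210422 + 182077 = 392499)
v(L) = -21 (v(L) = -2 + (-12 - 1*7) = -2 + (-12 - 7) = -2 - 19 = -21)
H(r, P) = (-128 + r)/(-167 + P)
H(-162, v(-17)) - g = (-128 - 162)/(-167 - 21) - 1*392499 = -290/(-188) - 392499 = -1/188*(-290) - 392499 = 145/94 - 392499 = -36894761/94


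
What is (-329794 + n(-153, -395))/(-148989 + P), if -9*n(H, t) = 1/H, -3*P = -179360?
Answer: 454126337/122831613 ≈ 3.6971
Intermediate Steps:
P = 179360/3 (P = -⅓*(-179360) = 179360/3 ≈ 59787.)
n(H, t) = -1/(9*H)
(-329794 + n(-153, -395))/(-148989 + P) = (-329794 - ⅑/(-153))/(-148989 + 179360/3) = (-329794 - ⅑*(-1/153))/(-267607/3) = (-329794 + 1/1377)*(-3/267607) = -454126337/1377*(-3/267607) = 454126337/122831613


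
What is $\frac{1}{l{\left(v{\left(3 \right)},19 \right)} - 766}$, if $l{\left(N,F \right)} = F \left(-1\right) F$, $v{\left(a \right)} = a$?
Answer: $- \frac{1}{1127} \approx -0.00088731$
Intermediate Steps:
$l{\left(N,F \right)} = - F^{2}$ ($l{\left(N,F \right)} = - F F = - F^{2}$)
$\frac{1}{l{\left(v{\left(3 \right)},19 \right)} - 766} = \frac{1}{- 19^{2} - 766} = \frac{1}{\left(-1\right) 361 - 766} = \frac{1}{-361 - 766} = \frac{1}{-1127} = - \frac{1}{1127}$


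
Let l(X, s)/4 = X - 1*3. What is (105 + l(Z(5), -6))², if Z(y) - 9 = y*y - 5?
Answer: 43681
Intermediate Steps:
Z(y) = 4 + y² (Z(y) = 9 + (y*y - 5) = 9 + (y² - 5) = 9 + (-5 + y²) = 4 + y²)
l(X, s) = -12 + 4*X (l(X, s) = 4*(X - 1*3) = 4*(X - 3) = 4*(-3 + X) = -12 + 4*X)
(105 + l(Z(5), -6))² = (105 + (-12 + 4*(4 + 5²)))² = (105 + (-12 + 4*(4 + 25)))² = (105 + (-12 + 4*29))² = (105 + (-12 + 116))² = (105 + 104)² = 209² = 43681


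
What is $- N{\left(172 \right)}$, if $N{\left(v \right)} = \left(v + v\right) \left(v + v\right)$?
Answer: $-118336$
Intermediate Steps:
$N{\left(v \right)} = 4 v^{2}$ ($N{\left(v \right)} = 2 v 2 v = 4 v^{2}$)
$- N{\left(172 \right)} = - 4 \cdot 172^{2} = - 4 \cdot 29584 = \left(-1\right) 118336 = -118336$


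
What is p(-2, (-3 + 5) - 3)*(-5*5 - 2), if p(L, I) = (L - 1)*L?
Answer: -162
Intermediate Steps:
p(L, I) = L*(-1 + L) (p(L, I) = (-1 + L)*L = L*(-1 + L))
p(-2, (-3 + 5) - 3)*(-5*5 - 2) = (-2*(-1 - 2))*(-5*5 - 2) = (-2*(-3))*(-25 - 2) = 6*(-27) = -162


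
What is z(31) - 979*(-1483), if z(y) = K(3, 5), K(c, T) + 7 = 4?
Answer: 1451854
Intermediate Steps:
K(c, T) = -3 (K(c, T) = -7 + 4 = -3)
z(y) = -3
z(31) - 979*(-1483) = -3 - 979*(-1483) = -3 + 1451857 = 1451854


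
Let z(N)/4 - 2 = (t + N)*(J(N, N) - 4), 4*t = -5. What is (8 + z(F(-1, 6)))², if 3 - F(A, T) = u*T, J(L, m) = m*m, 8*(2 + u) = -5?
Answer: 37932626169/64 ≈ 5.9270e+8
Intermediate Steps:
u = -21/8 (u = -2 + (⅛)*(-5) = -2 - 5/8 = -21/8 ≈ -2.6250)
J(L, m) = m²
t = -5/4 (t = (¼)*(-5) = -5/4 ≈ -1.2500)
F(A, T) = 3 + 21*T/8 (F(A, T) = 3 - (-21)*T/8 = 3 + 21*T/8)
z(N) = 8 + 4*(-4 + N²)*(-5/4 + N) (z(N) = 8 + 4*((-5/4 + N)*(N² - 4)) = 8 + 4*((-5/4 + N)*(-4 + N²)) = 8 + 4*((-4 + N²)*(-5/4 + N)) = 8 + 4*(-4 + N²)*(-5/4 + N))
(8 + z(F(-1, 6)))² = (8 + (28 - 16*(3 + (21/8)*6) - 5*(3 + (21/8)*6)² + 4*(3 + (21/8)*6)³))² = (8 + (28 - 16*(3 + 63/4) - 5*(3 + 63/4)² + 4*(3 + 63/4)³))² = (8 + (28 - 16*75/4 - 5*(75/4)² + 4*(75/4)³))² = (8 + (28 - 300 - 5*5625/16 + 4*(421875/64)))² = (8 + (28 - 300 - 28125/16 + 421875/16))² = (8 + 194699/8)² = (194763/8)² = 37932626169/64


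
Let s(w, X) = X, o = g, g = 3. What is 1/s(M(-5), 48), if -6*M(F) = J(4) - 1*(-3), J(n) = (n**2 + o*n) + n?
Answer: 1/48 ≈ 0.020833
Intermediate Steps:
o = 3
J(n) = n**2 + 4*n (J(n) = (n**2 + 3*n) + n = n**2 + 4*n)
M(F) = -35/6 (M(F) = -(4*(4 + 4) - 1*(-3))/6 = -(4*8 + 3)/6 = -(32 + 3)/6 = -1/6*35 = -35/6)
1/s(M(-5), 48) = 1/48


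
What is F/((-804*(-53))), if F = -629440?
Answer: -157360/10653 ≈ -14.771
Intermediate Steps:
F/((-804*(-53))) = -629440/((-804*(-53))) = -629440/42612 = -629440*1/42612 = -157360/10653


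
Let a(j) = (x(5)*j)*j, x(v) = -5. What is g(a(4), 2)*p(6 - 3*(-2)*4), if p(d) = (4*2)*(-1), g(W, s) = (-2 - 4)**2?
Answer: -288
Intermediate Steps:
a(j) = -5*j**2 (a(j) = (-5*j)*j = -5*j**2)
g(W, s) = 36 (g(W, s) = (-6)**2 = 36)
p(d) = -8 (p(d) = 8*(-1) = -8)
g(a(4), 2)*p(6 - 3*(-2)*4) = 36*(-8) = -288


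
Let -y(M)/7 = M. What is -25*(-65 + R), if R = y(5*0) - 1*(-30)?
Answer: 875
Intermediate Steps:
y(M) = -7*M
R = 30 (R = -35*0 - 1*(-30) = -7*0 + 30 = 0 + 30 = 30)
-25*(-65 + R) = -25*(-65 + 30) = -25*(-35) = 875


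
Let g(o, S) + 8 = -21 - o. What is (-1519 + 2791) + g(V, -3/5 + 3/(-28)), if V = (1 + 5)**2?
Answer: 1207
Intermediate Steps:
V = 36 (V = 6**2 = 36)
g(o, S) = -29 - o (g(o, S) = -8 + (-21 - o) = -29 - o)
(-1519 + 2791) + g(V, -3/5 + 3/(-28)) = (-1519 + 2791) + (-29 - 1*36) = 1272 + (-29 - 36) = 1272 - 65 = 1207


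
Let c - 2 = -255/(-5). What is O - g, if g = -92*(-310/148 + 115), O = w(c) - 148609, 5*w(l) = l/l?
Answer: -25570978/185 ≈ -1.3822e+5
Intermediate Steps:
c = 53 (c = 2 - 255/(-5) = 2 - 255*(-1/5) = 2 + 51 = 53)
w(l) = 1/5 (w(l) = (l/l)/5 = (1/5)*1 = 1/5)
O = -743044/5 (O = 1/5 - 148609 = -743044/5 ≈ -1.4861e+5)
g = -384330/37 (g = -92*(-310*1/148 + 115) = -92*(-155/74 + 115) = -92*8355/74 = -384330/37 ≈ -10387.)
O - g = -743044/5 - 1*(-384330/37) = -743044/5 + 384330/37 = -25570978/185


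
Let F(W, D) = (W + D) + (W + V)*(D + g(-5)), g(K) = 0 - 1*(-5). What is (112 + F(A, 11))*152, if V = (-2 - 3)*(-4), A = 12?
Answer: 98344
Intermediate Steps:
g(K) = 5 (g(K) = 0 + 5 = 5)
V = 20 (V = -5*(-4) = 20)
F(W, D) = D + W + (5 + D)*(20 + W) (F(W, D) = (W + D) + (W + 20)*(D + 5) = (D + W) + (20 + W)*(5 + D) = (D + W) + (5 + D)*(20 + W) = D + W + (5 + D)*(20 + W))
(112 + F(A, 11))*152 = (112 + (100 + 6*12 + 21*11 + 11*12))*152 = (112 + (100 + 72 + 231 + 132))*152 = (112 + 535)*152 = 647*152 = 98344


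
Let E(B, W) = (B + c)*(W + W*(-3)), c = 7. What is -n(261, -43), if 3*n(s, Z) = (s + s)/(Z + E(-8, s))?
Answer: -174/479 ≈ -0.36326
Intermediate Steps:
E(B, W) = -2*W*(7 + B) (E(B, W) = (B + 7)*(W + W*(-3)) = (7 + B)*(W - 3*W) = (7 + B)*(-2*W) = -2*W*(7 + B))
n(s, Z) = 2*s/(3*(Z + 2*s)) (n(s, Z) = ((s + s)/(Z - 2*s*(7 - 8)))/3 = ((2*s)/(Z - 2*s*(-1)))/3 = ((2*s)/(Z + 2*s))/3 = (2*s/(Z + 2*s))/3 = 2*s/(3*(Z + 2*s)))
-n(261, -43) = -2*261/(3*(-43 + 2*261)) = -2*261/(3*(-43 + 522)) = -2*261/(3*479) = -1*174/479 = -174/479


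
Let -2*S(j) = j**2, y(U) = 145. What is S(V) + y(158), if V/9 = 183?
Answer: -2712319/2 ≈ -1.3562e+6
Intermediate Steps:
V = 1647 (V = 9*183 = 1647)
S(j) = -j**2/2
S(V) + y(158) = -1/2*1647**2 + 145 = -1/2*2712609 + 145 = -2712609/2 + 145 = -2712319/2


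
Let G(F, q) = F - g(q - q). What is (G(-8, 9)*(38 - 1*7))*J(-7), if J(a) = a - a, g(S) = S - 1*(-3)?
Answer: 0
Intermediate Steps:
g(S) = 3 + S (g(S) = S + 3 = 3 + S)
G(F, q) = -3 + F (G(F, q) = F - (3 + (q - q)) = F - (3 + 0) = F - 1*3 = F - 3 = -3 + F)
J(a) = 0
(G(-8, 9)*(38 - 1*7))*J(-7) = ((-3 - 8)*(38 - 1*7))*0 = -11*(38 - 7)*0 = -11*31*0 = -341*0 = 0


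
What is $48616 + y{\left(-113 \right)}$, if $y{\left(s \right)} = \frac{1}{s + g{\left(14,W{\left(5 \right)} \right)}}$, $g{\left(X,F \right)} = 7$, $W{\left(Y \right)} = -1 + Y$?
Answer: $\frac{5153295}{106} \approx 48616.0$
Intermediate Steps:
$y{\left(s \right)} = \frac{1}{7 + s}$ ($y{\left(s \right)} = \frac{1}{s + 7} = \frac{1}{7 + s}$)
$48616 + y{\left(-113 \right)} = 48616 + \frac{1}{7 - 113} = 48616 + \frac{1}{-106} = 48616 - \frac{1}{106} = \frac{5153295}{106}$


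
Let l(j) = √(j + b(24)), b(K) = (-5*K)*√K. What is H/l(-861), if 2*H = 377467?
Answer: -377467*I*√3/(6*√(287 + 80*√6)) ≈ -4958.3*I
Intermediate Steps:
b(K) = -5*K^(3/2)
l(j) = √(j - 240*√6)
H = 377467/2 (H = (½)*377467 = 377467/2 ≈ 1.8873e+5)
H/l(-861) = 377467/(2*(√(-861 - 240*√6))) = 377467/(2*√(-861 - 240*√6))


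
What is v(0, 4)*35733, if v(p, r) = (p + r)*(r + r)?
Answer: 1143456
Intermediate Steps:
v(p, r) = 2*r*(p + r) (v(p, r) = (p + r)*(2*r) = 2*r*(p + r))
v(0, 4)*35733 = (2*4*(0 + 4))*35733 = (2*4*4)*35733 = 32*35733 = 1143456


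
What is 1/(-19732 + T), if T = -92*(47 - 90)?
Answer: -1/15776 ≈ -6.3387e-5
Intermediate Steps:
T = 3956 (T = -92*(-43) = 3956)
1/(-19732 + T) = 1/(-19732 + 3956) = 1/(-15776) = -1/15776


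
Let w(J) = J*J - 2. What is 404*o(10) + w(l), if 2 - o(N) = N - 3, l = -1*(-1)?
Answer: -2021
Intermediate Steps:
l = 1
o(N) = 5 - N (o(N) = 2 - (N - 3) = 2 - (-3 + N) = 2 + (3 - N) = 5 - N)
w(J) = -2 + J² (w(J) = J² - 2 = -2 + J²)
404*o(10) + w(l) = 404*(5 - 1*10) + (-2 + 1²) = 404*(5 - 10) + (-2 + 1) = 404*(-5) - 1 = -2020 - 1 = -2021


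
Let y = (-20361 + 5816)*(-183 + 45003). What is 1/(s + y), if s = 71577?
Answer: -1/651835323 ≈ -1.5341e-9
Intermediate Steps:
y = -651906900 (y = -14545*44820 = -651906900)
1/(s + y) = 1/(71577 - 651906900) = 1/(-651835323) = -1/651835323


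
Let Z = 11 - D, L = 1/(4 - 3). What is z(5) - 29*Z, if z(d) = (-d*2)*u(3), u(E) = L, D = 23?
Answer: 338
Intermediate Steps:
L = 1 (L = 1/1 = 1)
Z = -12 (Z = 11 - 1*23 = 11 - 23 = -12)
u(E) = 1
z(d) = -2*d (z(d) = -d*2*1 = -2*d*1 = -2*d)
z(5) - 29*Z = -2*5 - 29*(-12) = -10 + 348 = 338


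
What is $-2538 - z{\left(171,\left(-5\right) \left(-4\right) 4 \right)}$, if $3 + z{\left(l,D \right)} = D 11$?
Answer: $-3415$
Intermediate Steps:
$z{\left(l,D \right)} = -3 + 11 D$ ($z{\left(l,D \right)} = -3 + D 11 = -3 + 11 D$)
$-2538 - z{\left(171,\left(-5\right) \left(-4\right) 4 \right)} = -2538 - \left(-3 + 11 \left(-5\right) \left(-4\right) 4\right) = -2538 - \left(-3 + 11 \cdot 20 \cdot 4\right) = -2538 - \left(-3 + 11 \cdot 80\right) = -2538 - \left(-3 + 880\right) = -2538 - 877 = -3415$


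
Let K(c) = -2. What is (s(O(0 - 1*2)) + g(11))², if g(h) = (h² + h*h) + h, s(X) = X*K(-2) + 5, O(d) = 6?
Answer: 60516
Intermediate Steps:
s(X) = 5 - 2*X (s(X) = X*(-2) + 5 = -2*X + 5 = 5 - 2*X)
g(h) = h + 2*h² (g(h) = (h² + h²) + h = 2*h² + h = h + 2*h²)
(s(O(0 - 1*2)) + g(11))² = ((5 - 2*6) + 11*(1 + 2*11))² = ((5 - 12) + 11*(1 + 22))² = (-7 + 11*23)² = (-7 + 253)² = 246² = 60516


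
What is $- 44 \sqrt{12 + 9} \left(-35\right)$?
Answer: $1540 \sqrt{21} \approx 7057.2$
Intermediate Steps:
$- 44 \sqrt{12 + 9} \left(-35\right) = - 44 \sqrt{21} \left(-35\right) = 1540 \sqrt{21}$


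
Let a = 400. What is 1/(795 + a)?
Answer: 1/1195 ≈ 0.00083682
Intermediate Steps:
1/(795 + a) = 1/(795 + 400) = 1/1195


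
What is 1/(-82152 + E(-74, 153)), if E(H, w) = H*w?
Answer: -1/93474 ≈ -1.0698e-5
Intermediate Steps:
1/(-82152 + E(-74, 153)) = 1/(-82152 - 74*153) = 1/(-82152 - 11322) = 1/(-93474) = -1/93474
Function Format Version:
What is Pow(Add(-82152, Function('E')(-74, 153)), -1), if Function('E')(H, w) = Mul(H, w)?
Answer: Rational(-1, 93474) ≈ -1.0698e-5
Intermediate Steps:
Pow(Add(-82152, Function('E')(-74, 153)), -1) = Pow(Add(-82152, Mul(-74, 153)), -1) = Pow(Add(-82152, -11322), -1) = Pow(-93474, -1) = Rational(-1, 93474)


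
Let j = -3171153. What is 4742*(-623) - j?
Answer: 216887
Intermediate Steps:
4742*(-623) - j = 4742*(-623) - 1*(-3171153) = -2954266 + 3171153 = 216887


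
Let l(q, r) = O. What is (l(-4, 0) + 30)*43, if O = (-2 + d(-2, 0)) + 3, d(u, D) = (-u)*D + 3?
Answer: 1462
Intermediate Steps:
d(u, D) = 3 - D*u (d(u, D) = -D*u + 3 = 3 - D*u)
O = 4 (O = (-2 + (3 - 1*0*(-2))) + 3 = (-2 + (3 + 0)) + 3 = (-2 + 3) + 3 = 1 + 3 = 4)
l(q, r) = 4
(l(-4, 0) + 30)*43 = (4 + 30)*43 = 34*43 = 1462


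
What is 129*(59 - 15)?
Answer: 5676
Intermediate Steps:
129*(59 - 15) = 129*44 = 5676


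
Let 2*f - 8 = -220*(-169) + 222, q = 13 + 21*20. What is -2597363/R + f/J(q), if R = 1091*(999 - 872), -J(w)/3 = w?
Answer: -1988561074/59995181 ≈ -33.145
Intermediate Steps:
q = 433 (q = 13 + 420 = 433)
f = 18705 (f = 4 + (-220*(-169) + 222)/2 = 4 + (37180 + 222)/2 = 4 + (½)*37402 = 4 + 18701 = 18705)
J(w) = -3*w
R = 138557 (R = 1091*127 = 138557)
-2597363/R + f/J(q) = -2597363/138557 + 18705/((-3*433)) = -2597363*1/138557 + 18705/(-1299) = -2597363/138557 + 18705*(-1/1299) = -2597363/138557 - 6235/433 = -1988561074/59995181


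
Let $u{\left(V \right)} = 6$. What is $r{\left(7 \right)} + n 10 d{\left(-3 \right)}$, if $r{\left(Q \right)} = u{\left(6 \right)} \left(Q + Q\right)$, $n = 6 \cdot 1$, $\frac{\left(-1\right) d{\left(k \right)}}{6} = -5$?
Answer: $1884$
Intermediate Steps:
$d{\left(k \right)} = 30$ ($d{\left(k \right)} = \left(-6\right) \left(-5\right) = 30$)
$n = 6$
$r{\left(Q \right)} = 12 Q$ ($r{\left(Q \right)} = 6 \left(Q + Q\right) = 6 \cdot 2 Q = 12 Q$)
$r{\left(7 \right)} + n 10 d{\left(-3 \right)} = 12 \cdot 7 + 6 \cdot 10 \cdot 30 = 84 + 60 \cdot 30 = 84 + 1800 = 1884$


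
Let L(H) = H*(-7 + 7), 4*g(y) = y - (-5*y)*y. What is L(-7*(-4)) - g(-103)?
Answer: -26471/2 ≈ -13236.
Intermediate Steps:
g(y) = y/4 + 5*y²/4 (g(y) = (y - (-5*y)*y)/4 = (y - (-5)*y²)/4 = (y + 5*y²)/4 = y/4 + 5*y²/4)
L(H) = 0 (L(H) = H*0 = 0)
L(-7*(-4)) - g(-103) = 0 - (-103)*(1 + 5*(-103))/4 = 0 - (-103)*(1 - 515)/4 = 0 - (-103)*(-514)/4 = 0 - 1*26471/2 = 0 - 26471/2 = -26471/2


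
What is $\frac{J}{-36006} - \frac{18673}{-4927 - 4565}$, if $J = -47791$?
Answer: $\frac{187662035}{56961492} \approx 3.2945$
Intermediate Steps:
$\frac{J}{-36006} - \frac{18673}{-4927 - 4565} = - \frac{47791}{-36006} - \frac{18673}{-4927 - 4565} = \left(-47791\right) \left(- \frac{1}{36006}\right) - \frac{18673}{-9492} = \frac{47791}{36006} - - \frac{18673}{9492} = \frac{47791}{36006} + \frac{18673}{9492} = \frac{187662035}{56961492}$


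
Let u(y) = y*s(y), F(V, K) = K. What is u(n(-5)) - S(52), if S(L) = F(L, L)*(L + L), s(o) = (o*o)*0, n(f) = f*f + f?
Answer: -5408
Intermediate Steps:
n(f) = f + f² (n(f) = f² + f = f + f²)
s(o) = 0 (s(o) = o²*0 = 0)
u(y) = 0 (u(y) = y*0 = 0)
S(L) = 2*L² (S(L) = L*(L + L) = L*(2*L) = 2*L²)
u(n(-5)) - S(52) = 0 - 2*52² = 0 - 2*2704 = 0 - 1*5408 = 0 - 5408 = -5408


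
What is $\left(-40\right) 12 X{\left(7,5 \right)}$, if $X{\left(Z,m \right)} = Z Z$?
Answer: $-23520$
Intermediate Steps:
$X{\left(Z,m \right)} = Z^{2}$
$\left(-40\right) 12 X{\left(7,5 \right)} = \left(-40\right) 12 \cdot 7^{2} = \left(-480\right) 49 = -23520$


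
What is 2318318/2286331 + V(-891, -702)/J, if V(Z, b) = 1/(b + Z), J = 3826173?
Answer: 487253971612999/480531083463171 ≈ 1.0140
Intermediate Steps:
V(Z, b) = 1/(Z + b)
2318318/2286331 + V(-891, -702)/J = 2318318/2286331 + 1/(-891 - 702*3826173) = 2318318*(1/2286331) + (1/3826173)/(-1593) = 79942/78839 - 1/1593*1/3826173 = 79942/78839 - 1/6095093589 = 487253971612999/480531083463171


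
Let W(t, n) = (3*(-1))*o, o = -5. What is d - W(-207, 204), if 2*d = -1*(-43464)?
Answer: 21717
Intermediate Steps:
W(t, n) = 15 (W(t, n) = (3*(-1))*(-5) = -3*(-5) = 15)
d = 21732 (d = (-1*(-43464))/2 = (½)*43464 = 21732)
d - W(-207, 204) = 21732 - 1*15 = 21732 - 15 = 21717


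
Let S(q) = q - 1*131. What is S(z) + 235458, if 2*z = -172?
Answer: 235241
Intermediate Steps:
z = -86 (z = (½)*(-172) = -86)
S(q) = -131 + q (S(q) = q - 131 = -131 + q)
S(z) + 235458 = (-131 - 86) + 235458 = -217 + 235458 = 235241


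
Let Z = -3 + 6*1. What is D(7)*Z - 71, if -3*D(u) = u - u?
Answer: -71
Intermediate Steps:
D(u) = 0 (D(u) = -(u - u)/3 = -1/3*0 = 0)
Z = 3 (Z = -3 + 6 = 3)
D(7)*Z - 71 = 0*3 - 71 = 0 - 71 = -71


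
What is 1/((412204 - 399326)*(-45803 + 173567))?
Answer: 1/1645344792 ≈ 6.0778e-10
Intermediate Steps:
1/((412204 - 399326)*(-45803 + 173567)) = 1/(12878*127764) = 1/1645344792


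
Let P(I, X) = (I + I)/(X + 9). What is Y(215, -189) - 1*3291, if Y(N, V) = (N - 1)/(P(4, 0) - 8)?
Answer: -106275/32 ≈ -3321.1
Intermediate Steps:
P(I, X) = 2*I/(9 + X) (P(I, X) = (2*I)/(9 + X) = 2*I/(9 + X))
Y(N, V) = 9/64 - 9*N/64 (Y(N, V) = (N - 1)/(2*4/(9 + 0) - 8) = (-1 + N)/(2*4/9 - 8) = (-1 + N)/(2*4*(1/9) - 8) = (-1 + N)/(8/9 - 8) = (-1 + N)/(-64/9) = (-1 + N)*(-9/64) = 9/64 - 9*N/64)
Y(215, -189) - 1*3291 = (9/64 - 9/64*215) - 1*3291 = (9/64 - 1935/64) - 3291 = -963/32 - 3291 = -106275/32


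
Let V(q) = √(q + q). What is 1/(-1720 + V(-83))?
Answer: -860/1479283 - I*√166/2958566 ≈ -0.00058136 - 4.3548e-6*I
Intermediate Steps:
V(q) = √2*√q (V(q) = √(2*q) = √2*√q)
1/(-1720 + V(-83)) = 1/(-1720 + √2*√(-83)) = 1/(-1720 + √2*(I*√83)) = 1/(-1720 + I*√166)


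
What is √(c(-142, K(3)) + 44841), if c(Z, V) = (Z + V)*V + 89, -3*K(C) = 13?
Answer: √410077/3 ≈ 213.46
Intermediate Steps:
K(C) = -13/3 (K(C) = -⅓*13 = -13/3)
c(Z, V) = 89 + V*(V + Z) (c(Z, V) = (V + Z)*V + 89 = V*(V + Z) + 89 = 89 + V*(V + Z))
√(c(-142, K(3)) + 44841) = √((89 + (-13/3)² - 13/3*(-142)) + 44841) = √((89 + 169/9 + 1846/3) + 44841) = √(6508/9 + 44841) = √(410077/9) = √410077/3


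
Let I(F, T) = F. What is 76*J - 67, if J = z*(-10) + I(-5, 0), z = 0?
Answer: -447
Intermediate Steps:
J = -5 (J = 0*(-10) - 5 = 0 - 5 = -5)
76*J - 67 = 76*(-5) - 67 = -380 - 67 = -447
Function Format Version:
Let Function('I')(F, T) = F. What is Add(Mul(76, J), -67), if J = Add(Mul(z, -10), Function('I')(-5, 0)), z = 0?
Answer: -447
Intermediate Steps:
J = -5 (J = Add(Mul(0, -10), -5) = Add(0, -5) = -5)
Add(Mul(76, J), -67) = Add(Mul(76, -5), -67) = Add(-380, -67) = -447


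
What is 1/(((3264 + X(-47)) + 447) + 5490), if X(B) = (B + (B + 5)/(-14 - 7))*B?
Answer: 1/11316 ≈ 8.8370e-5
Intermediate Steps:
X(B) = B*(-5/21 + 20*B/21) (X(B) = (B + (5 + B)/(-21))*B = (B + (5 + B)*(-1/21))*B = (B + (-5/21 - B/21))*B = (-5/21 + 20*B/21)*B = B*(-5/21 + 20*B/21))
1/(((3264 + X(-47)) + 447) + 5490) = 1/(((3264 + (5/21)*(-47)*(-1 + 4*(-47))) + 447) + 5490) = 1/(((3264 + (5/21)*(-47)*(-1 - 188)) + 447) + 5490) = 1/(((3264 + (5/21)*(-47)*(-189)) + 447) + 5490) = 1/(((3264 + 2115) + 447) + 5490) = 1/((5379 + 447) + 5490) = 1/(5826 + 5490) = 1/11316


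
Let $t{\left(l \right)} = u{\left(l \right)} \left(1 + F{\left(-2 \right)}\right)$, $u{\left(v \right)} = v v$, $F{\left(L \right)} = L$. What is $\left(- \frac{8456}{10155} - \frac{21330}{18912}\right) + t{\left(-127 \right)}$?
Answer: $- \frac{516328818577}{32008560} \approx -16131.0$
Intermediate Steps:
$u{\left(v \right)} = v^{2}$
$t{\left(l \right)} = - l^{2}$ ($t{\left(l \right)} = l^{2} \left(1 - 2\right) = l^{2} \left(-1\right) = - l^{2}$)
$\left(- \frac{8456}{10155} - \frac{21330}{18912}\right) + t{\left(-127 \right)} = \left(- \frac{8456}{10155} - \frac{21330}{18912}\right) - \left(-127\right)^{2} = \left(\left(-8456\right) \frac{1}{10155} - \frac{3555}{3152}\right) - 16129 = \left(- \frac{8456}{10155} - \frac{3555}{3152}\right) - 16129 = - \frac{62754337}{32008560} - 16129 = - \frac{516328818577}{32008560}$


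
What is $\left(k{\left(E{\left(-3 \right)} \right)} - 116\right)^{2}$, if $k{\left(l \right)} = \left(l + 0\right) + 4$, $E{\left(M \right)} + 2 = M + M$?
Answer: $14400$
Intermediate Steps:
$E{\left(M \right)} = -2 + 2 M$ ($E{\left(M \right)} = -2 + \left(M + M\right) = -2 + 2 M$)
$k{\left(l \right)} = 4 + l$ ($k{\left(l \right)} = l + 4 = 4 + l$)
$\left(k{\left(E{\left(-3 \right)} \right)} - 116\right)^{2} = \left(\left(4 + \left(-2 + 2 \left(-3\right)\right)\right) - 116\right)^{2} = \left(\left(4 - 8\right) - 116\right)^{2} = \left(-4 - 116\right)^{2} = \left(-120\right)^{2} = 14400$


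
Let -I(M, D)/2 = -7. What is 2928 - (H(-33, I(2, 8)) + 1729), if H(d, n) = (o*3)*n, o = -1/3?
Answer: 1213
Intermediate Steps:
o = -⅓ (o = -1*⅓ = -⅓ ≈ -0.33333)
I(M, D) = 14 (I(M, D) = -2*(-7) = 14)
H(d, n) = -n (H(d, n) = (-⅓*3)*n = -n)
2928 - (H(-33, I(2, 8)) + 1729) = 2928 - (-1*14 + 1729) = 2928 - (-14 + 1729) = 2928 - 1*1715 = 2928 - 1715 = 1213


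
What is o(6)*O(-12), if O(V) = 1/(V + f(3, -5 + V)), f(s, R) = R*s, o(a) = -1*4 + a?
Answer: -2/63 ≈ -0.031746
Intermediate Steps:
o(a) = -4 + a
O(V) = 1/(-15 + 4*V) (O(V) = 1/(V + (-5 + V)*3) = 1/(V + (-15 + 3*V)) = 1/(-15 + 4*V))
o(6)*O(-12) = (-4 + 6)/(-15 + 4*(-12)) = 2/(-15 - 48) = 2/(-63) = 2*(-1/63) = -2/63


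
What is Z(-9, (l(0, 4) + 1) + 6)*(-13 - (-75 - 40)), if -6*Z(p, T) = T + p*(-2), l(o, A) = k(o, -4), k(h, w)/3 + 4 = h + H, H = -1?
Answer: -170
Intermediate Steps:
k(h, w) = -15 + 3*h (k(h, w) = -12 + 3*(h - 1) = -12 + 3*(-1 + h) = -12 + (-3 + 3*h) = -15 + 3*h)
l(o, A) = -15 + 3*o
Z(p, T) = -T/6 + p/3 (Z(p, T) = -(T + p*(-2))/6 = -(T - 2*p)/6 = -T/6 + p/3)
Z(-9, (l(0, 4) + 1) + 6)*(-13 - (-75 - 40)) = (-(((-15 + 3*0) + 1) + 6)/6 + (⅓)*(-9))*(-13 - (-75 - 40)) = (-(((-15 + 0) + 1) + 6)/6 - 3)*(-13 - 1*(-115)) = (-((-15 + 1) + 6)/6 - 3)*(-13 + 115) = (-(-14 + 6)/6 - 3)*102 = (-⅙*(-8) - 3)*102 = (4/3 - 3)*102 = -5/3*102 = -170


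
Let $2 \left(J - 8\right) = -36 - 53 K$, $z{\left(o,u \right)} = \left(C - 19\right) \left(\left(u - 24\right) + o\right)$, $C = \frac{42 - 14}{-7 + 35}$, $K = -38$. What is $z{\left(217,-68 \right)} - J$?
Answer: $-3247$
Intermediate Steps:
$C = 1$ ($C = \frac{28}{28} = 28 \cdot \frac{1}{28} = 1$)
$z{\left(o,u \right)} = 432 - 18 o - 18 u$ ($z{\left(o,u \right)} = \left(1 - 19\right) \left(\left(u - 24\right) + o\right) = - 18 \left(\left(-24 + u\right) + o\right) = - 18 \left(-24 + o + u\right) = 432 - 18 o - 18 u$)
$J = 997$ ($J = 8 + \frac{-36 - -2014}{2} = 8 + \frac{-36 + 2014}{2} = 8 + \frac{1}{2} \cdot 1978 = 8 + 989 = 997$)
$z{\left(217,-68 \right)} - J = \left(432 - 3906 - -1224\right) - 997 = \left(432 - 3906 + 1224\right) - 997 = -2250 - 997 = -3247$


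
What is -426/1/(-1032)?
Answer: 439632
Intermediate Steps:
-426/1/(-1032) = -426/(-1/1032) = -1032*(-426) = 439632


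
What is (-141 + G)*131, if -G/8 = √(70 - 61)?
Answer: -21615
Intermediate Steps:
G = -24 (G = -8*√(70 - 61) = -8*√9 = -8*3 = -24)
(-141 + G)*131 = (-141 - 24)*131 = -165*131 = -21615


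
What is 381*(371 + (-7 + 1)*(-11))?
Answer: 166497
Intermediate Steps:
381*(371 + (-7 + 1)*(-11)) = 381*(371 - 6*(-11)) = 381*(371 + 66) = 381*437 = 166497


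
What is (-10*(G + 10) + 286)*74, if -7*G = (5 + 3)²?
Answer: 143708/7 ≈ 20530.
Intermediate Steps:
G = -64/7 (G = -(5 + 3)²/7 = -⅐*8² = -⅐*64 = -64/7 ≈ -9.1429)
(-10*(G + 10) + 286)*74 = (-10*(-64/7 + 10) + 286)*74 = (-10*6/7 + 286)*74 = (-60/7 + 286)*74 = (1942/7)*74 = 143708/7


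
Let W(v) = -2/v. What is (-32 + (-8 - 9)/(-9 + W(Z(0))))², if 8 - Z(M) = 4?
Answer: 329476/361 ≈ 912.68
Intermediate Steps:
Z(M) = 4 (Z(M) = 8 - 1*4 = 8 - 4 = 4)
(-32 + (-8 - 9)/(-9 + W(Z(0))))² = (-32 + (-8 - 9)/(-9 - 2/4))² = (-32 - 17/(-9 - 2*¼))² = (-32 - 17/(-9 - ½))² = (-32 - 17/(-19/2))² = (-32 - 17*(-2/19))² = (-32 + 34/19)² = (-574/19)² = 329476/361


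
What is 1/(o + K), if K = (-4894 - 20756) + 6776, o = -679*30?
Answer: -1/39244 ≈ -2.5482e-5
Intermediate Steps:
o = -20370
K = -18874 (K = -25650 + 6776 = -18874)
1/(o + K) = 1/(-20370 - 18874) = 1/(-39244) = -1/39244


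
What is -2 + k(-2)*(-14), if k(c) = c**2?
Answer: -58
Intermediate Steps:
-2 + k(-2)*(-14) = -2 + (-2)**2*(-14) = -2 + 4*(-14) = -2 - 56 = -58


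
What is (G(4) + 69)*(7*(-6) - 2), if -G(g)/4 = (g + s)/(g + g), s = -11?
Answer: -3190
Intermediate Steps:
G(g) = -2*(-11 + g)/g (G(g) = -4*(g - 11)/(g + g) = -4*(-11 + g)/(2*g) = -4*(-11 + g)*1/(2*g) = -2*(-11 + g)/g)
(G(4) + 69)*(7*(-6) - 2) = ((-2 + 22/4) + 69)*(7*(-6) - 2) = ((-2 + 22*(¼)) + 69)*(-42 - 2) = ((-2 + 11/2) + 69)*(-44) = (7/2 + 69)*(-44) = (145/2)*(-44) = -3190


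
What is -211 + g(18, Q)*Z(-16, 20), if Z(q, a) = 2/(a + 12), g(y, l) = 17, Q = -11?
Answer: -3359/16 ≈ -209.94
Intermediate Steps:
Z(q, a) = 2/(12 + a)
-211 + g(18, Q)*Z(-16, 20) = -211 + 17*(2/(12 + 20)) = -211 + 17*(2/32) = -211 + 17*(2*(1/32)) = -211 + 17*(1/16) = -211 + 17/16 = -3359/16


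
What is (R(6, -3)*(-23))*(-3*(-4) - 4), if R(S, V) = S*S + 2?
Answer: -6992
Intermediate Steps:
R(S, V) = 2 + S**2 (R(S, V) = S**2 + 2 = 2 + S**2)
(R(6, -3)*(-23))*(-3*(-4) - 4) = ((2 + 6**2)*(-23))*(-3*(-4) - 4) = ((2 + 36)*(-23))*(12 - 4) = (38*(-23))*8 = -874*8 = -6992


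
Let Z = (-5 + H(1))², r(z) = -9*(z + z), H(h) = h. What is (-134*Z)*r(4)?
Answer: 154368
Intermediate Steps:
r(z) = -18*z
Z = 16 (Z = (-5 + 1)² = (-4)² = 16)
(-134*Z)*r(4) = (-134*16)*(-18*4) = -2144*(-72) = 154368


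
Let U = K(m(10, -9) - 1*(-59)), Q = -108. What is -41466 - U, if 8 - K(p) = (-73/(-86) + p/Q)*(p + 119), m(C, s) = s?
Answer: -48075602/1161 ≈ -41409.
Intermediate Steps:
K(p) = 8 - (119 + p)*(73/86 - p/108) (K(p) = 8 - (-73/(-86) + p/(-108))*(p + 119) = 8 - (-73*(-1/86) + p*(-1/108))*(119 + p) = 8 - (73/86 - p/108)*(119 + p) = 8 - (119 + p)*(73/86 - p/108))
U = -66424/1161 (U = -7999/86 + (-9 - 1*(-59))²/108 + 1175*(-9 - 1*(-59))/4644 = -7999/86 + (-9 + 59)²/108 + 1175*(-9 + 59)/4644 = -7999/86 + (1/108)*50² + (1175/4644)*50 = -7999/86 + (1/108)*2500 + 29375/2322 = -7999/86 + 625/27 + 29375/2322 = -66424/1161 ≈ -57.213)
-41466 - U = -41466 - 1*(-66424/1161) = -41466 + 66424/1161 = -48075602/1161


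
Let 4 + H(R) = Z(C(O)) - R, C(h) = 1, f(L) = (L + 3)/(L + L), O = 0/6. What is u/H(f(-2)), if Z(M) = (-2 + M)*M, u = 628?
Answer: -2512/19 ≈ -132.21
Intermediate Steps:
O = 0 (O = 0*(⅙) = 0)
f(L) = (3 + L)/(2*L) (f(L) = (3 + L)/((2*L)) = (3 + L)*(1/(2*L)) = (3 + L)/(2*L))
Z(M) = M*(-2 + M)
H(R) = -5 - R (H(R) = -4 + (1*(-2 + 1) - R) = -4 + (1*(-1) - R) = -4 + (-1 - R) = -5 - R)
u/H(f(-2)) = 628/(-5 - (3 - 2)/(2*(-2))) = 628/(-5 - (-1)/(2*2)) = 628/(-5 - 1*(-¼)) = 628/(-5 + ¼) = 628/(-19/4) = 628*(-4/19) = -2512/19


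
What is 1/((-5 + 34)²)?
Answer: 1/841 ≈ 0.0011891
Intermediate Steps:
1/((-5 + 34)²) = 1/(29²) = 1/841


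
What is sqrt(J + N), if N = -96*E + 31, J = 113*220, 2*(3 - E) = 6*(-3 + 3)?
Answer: sqrt(24603) ≈ 156.85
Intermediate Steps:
E = 3 (E = 3 - 3*(-3 + 3) = 3 - 3*0 = 3 - 1/2*0 = 3 + 0 = 3)
J = 24860
N = -257 (N = -96*3 + 31 = -288 + 31 = -257)
sqrt(J + N) = sqrt(24860 - 257) = sqrt(24603)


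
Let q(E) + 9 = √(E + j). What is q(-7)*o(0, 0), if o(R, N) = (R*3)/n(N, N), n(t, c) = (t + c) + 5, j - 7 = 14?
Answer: 0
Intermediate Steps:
j = 21 (j = 7 + 14 = 21)
q(E) = -9 + √(21 + E) (q(E) = -9 + √(E + 21) = -9 + √(21 + E))
n(t, c) = 5 + c + t (n(t, c) = (c + t) + 5 = 5 + c + t)
o(R, N) = 3*R/(5 + 2*N) (o(R, N) = (R*3)/(5 + N + N) = (3*R)/(5 + 2*N) = 3*R/(5 + 2*N))
q(-7)*o(0, 0) = (-9 + √(21 - 7))*(3*0/(5 + 2*0)) = (-9 + √14)*(3*0/(5 + 0)) = (-9 + √14)*(3*0/5) = (-9 + √14)*(3*0*(⅕)) = (-9 + √14)*0 = 0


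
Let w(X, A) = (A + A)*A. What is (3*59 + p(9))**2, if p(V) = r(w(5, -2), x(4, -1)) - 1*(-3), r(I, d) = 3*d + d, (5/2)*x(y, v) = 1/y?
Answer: 813604/25 ≈ 32544.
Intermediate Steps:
x(y, v) = 2/(5*y)
w(X, A) = 2*A**2 (w(X, A) = (2*A)*A = 2*A**2)
r(I, d) = 4*d
p(V) = 17/5 (p(V) = 4*((2/5)/4) - 1*(-3) = 4*((2/5)*(1/4)) + 3 = 4*(1/10) + 3 = 2/5 + 3 = 17/5)
(3*59 + p(9))**2 = (3*59 + 17/5)**2 = (177 + 17/5)**2 = (902/5)**2 = 813604/25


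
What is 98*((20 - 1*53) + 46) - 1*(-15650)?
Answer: 16924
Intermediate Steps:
98*((20 - 1*53) + 46) - 1*(-15650) = 98*((20 - 53) + 46) + 15650 = 98*(-33 + 46) + 15650 = 98*13 + 15650 = 1274 + 15650 = 16924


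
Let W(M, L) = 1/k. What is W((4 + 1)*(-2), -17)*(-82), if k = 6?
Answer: -41/3 ≈ -13.667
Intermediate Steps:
W(M, L) = 1/6
W((4 + 1)*(-2), -17)*(-82) = (1/6)*(-82) = -41/3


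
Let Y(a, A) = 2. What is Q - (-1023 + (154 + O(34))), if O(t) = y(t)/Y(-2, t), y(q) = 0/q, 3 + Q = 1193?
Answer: 2059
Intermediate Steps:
Q = 1190 (Q = -3 + 1193 = 1190)
y(q) = 0
O(t) = 0 (O(t) = 0/2 = 0*(1/2) = 0)
Q - (-1023 + (154 + O(34))) = 1190 - (-1023 + (154 + 0)) = 1190 - (-1023 + 154) = 1190 - 1*(-869) = 1190 + 869 = 2059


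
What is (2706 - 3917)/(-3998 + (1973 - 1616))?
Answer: 1211/3641 ≈ 0.33260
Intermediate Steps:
(2706 - 3917)/(-3998 + (1973 - 1616)) = -1211/(-3998 + 357) = -1211/(-3641) = -1211*(-1/3641) = 1211/3641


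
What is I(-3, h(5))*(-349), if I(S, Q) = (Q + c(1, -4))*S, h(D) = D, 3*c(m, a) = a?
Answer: 3839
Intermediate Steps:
c(m, a) = a/3
I(S, Q) = S*(-4/3 + Q) (I(S, Q) = (Q + (⅓)*(-4))*S = (Q - 4/3)*S = (-4/3 + Q)*S = S*(-4/3 + Q))
I(-3, h(5))*(-349) = ((⅓)*(-3)*(-4 + 3*5))*(-349) = ((⅓)*(-3)*(-4 + 15))*(-349) = ((⅓)*(-3)*11)*(-349) = -11*(-349) = 3839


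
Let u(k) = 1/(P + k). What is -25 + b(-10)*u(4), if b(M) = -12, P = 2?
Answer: -27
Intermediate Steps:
u(k) = 1/(2 + k)
-25 + b(-10)*u(4) = -25 - 12/(2 + 4) = -25 - 12/6 = -25 - 12*⅙ = -25 - 2 = -27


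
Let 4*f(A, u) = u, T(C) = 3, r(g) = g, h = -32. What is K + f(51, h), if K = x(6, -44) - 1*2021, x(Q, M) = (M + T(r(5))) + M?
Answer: -2114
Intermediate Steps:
x(Q, M) = 3 + 2*M (x(Q, M) = (M + 3) + M = (3 + M) + M = 3 + 2*M)
f(A, u) = u/4
K = -2106 (K = (3 + 2*(-44)) - 1*2021 = (3 - 88) - 2021 = -85 - 2021 = -2106)
K + f(51, h) = -2106 + (¼)*(-32) = -2106 - 8 = -2114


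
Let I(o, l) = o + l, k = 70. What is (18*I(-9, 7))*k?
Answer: -2520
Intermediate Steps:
I(o, l) = l + o
(18*I(-9, 7))*k = (18*(7 - 9))*70 = (18*(-2))*70 = -36*70 = -2520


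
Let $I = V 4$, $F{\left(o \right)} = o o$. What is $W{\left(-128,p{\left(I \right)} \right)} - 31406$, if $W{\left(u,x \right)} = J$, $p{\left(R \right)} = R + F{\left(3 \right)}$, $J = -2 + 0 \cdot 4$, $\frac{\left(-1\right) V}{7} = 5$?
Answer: $-31408$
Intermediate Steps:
$V = -35$ ($V = \left(-7\right) 5 = -35$)
$F{\left(o \right)} = o^{2}$
$J = -2$ ($J = -2 + 0 = -2$)
$I = -140$ ($I = \left(-35\right) 4 = -140$)
$p{\left(R \right)} = 9 + R$ ($p{\left(R \right)} = R + 3^{2} = R + 9 = 9 + R$)
$W{\left(u,x \right)} = -2$
$W{\left(-128,p{\left(I \right)} \right)} - 31406 = -2 - 31406 = -31408$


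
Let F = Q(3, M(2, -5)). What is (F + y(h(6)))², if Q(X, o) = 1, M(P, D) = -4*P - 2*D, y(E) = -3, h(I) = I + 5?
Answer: 4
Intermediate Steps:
h(I) = 5 + I
F = 1
(F + y(h(6)))² = (1 - 3)² = (-2)² = 4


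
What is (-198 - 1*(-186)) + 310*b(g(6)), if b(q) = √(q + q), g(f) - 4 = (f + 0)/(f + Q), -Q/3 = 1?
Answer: -12 + 620*√3 ≈ 1061.9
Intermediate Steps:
Q = -3 (Q = -3*1 = -3)
g(f) = 4 + f/(-3 + f) (g(f) = 4 + (f + 0)/(f - 3) = 4 + f/(-3 + f))
b(q) = √2*√q (b(q) = √(2*q) = √2*√q)
(-198 - 1*(-186)) + 310*b(g(6)) = (-198 - 1*(-186)) + 310*(√2*√((-12 + 5*6)/(-3 + 6))) = (-198 + 186) + 310*(√2*√((-12 + 30)/3)) = -12 + 310*(√2*√((⅓)*18)) = -12 + 310*(√2*√6) = -12 + 310*(2*√3) = -12 + 620*√3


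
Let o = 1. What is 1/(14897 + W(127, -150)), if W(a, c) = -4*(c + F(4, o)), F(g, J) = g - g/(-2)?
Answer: 1/15473 ≈ 6.4629e-5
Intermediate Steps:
F(g, J) = 3*g/2 (F(g, J) = g - g*(-1)/2 = g - (-1)*g/2 = g + g/2 = 3*g/2)
W(a, c) = -24 - 4*c (W(a, c) = -4*(c + (3/2)*4) = -4*(c + 6) = -4*(6 + c) = -24 - 4*c)
1/(14897 + W(127, -150)) = 1/(14897 + (-24 - 4*(-150))) = 1/(14897 + (-24 + 600)) = 1/(14897 + 576) = 1/15473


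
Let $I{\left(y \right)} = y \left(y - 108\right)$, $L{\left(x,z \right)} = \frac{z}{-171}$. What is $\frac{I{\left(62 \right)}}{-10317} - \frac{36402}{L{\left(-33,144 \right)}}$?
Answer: $\frac{3567837439}{82536} \approx 43228.0$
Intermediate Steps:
$L{\left(x,z \right)} = - \frac{z}{171}$ ($L{\left(x,z \right)} = z \left(- \frac{1}{171}\right) = - \frac{z}{171}$)
$I{\left(y \right)} = y \left(-108 + y\right)$
$\frac{I{\left(62 \right)}}{-10317} - \frac{36402}{L{\left(-33,144 \right)}} = \frac{62 \left(-108 + 62\right)}{-10317} - \frac{36402}{\left(- \frac{1}{171}\right) 144} = 62 \left(-46\right) \left(- \frac{1}{10317}\right) - \frac{36402}{- \frac{16}{19}} = \left(-2852\right) \left(- \frac{1}{10317}\right) - - \frac{345819}{8} = \frac{2852}{10317} + \frac{345819}{8} = \frac{3567837439}{82536}$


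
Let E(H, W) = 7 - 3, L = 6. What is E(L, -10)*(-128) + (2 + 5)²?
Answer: -463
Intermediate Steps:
E(H, W) = 4
E(L, -10)*(-128) + (2 + 5)² = 4*(-128) + (2 + 5)² = -512 + 7² = -512 + 49 = -463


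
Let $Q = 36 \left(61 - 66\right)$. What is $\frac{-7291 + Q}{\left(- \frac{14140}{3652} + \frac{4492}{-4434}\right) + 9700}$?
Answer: $- \frac{15122207991}{19624086007} \approx -0.77059$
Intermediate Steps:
$Q = -180$ ($Q = 36 \left(-5\right) = -180$)
$\frac{-7291 + Q}{\left(- \frac{14140}{3652} + \frac{4492}{-4434}\right) + 9700} = \frac{-7291 - 180}{\left(- \frac{14140}{3652} + \frac{4492}{-4434}\right) + 9700} = - \frac{7471}{\left(\left(-14140\right) \frac{1}{3652} + 4492 \left(- \frac{1}{4434}\right)\right) + 9700} = - \frac{7471}{\left(- \frac{3535}{913} - \frac{2246}{2217}\right) + 9700} = - \frac{7471}{- \frac{9887693}{2024121} + 9700} = - \frac{7471}{\frac{19624086007}{2024121}} = \left(-7471\right) \frac{2024121}{19624086007} = - \frac{15122207991}{19624086007}$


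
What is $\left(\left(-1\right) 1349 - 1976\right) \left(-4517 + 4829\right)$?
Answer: $-1037400$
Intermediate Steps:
$\left(\left(-1\right) 1349 - 1976\right) \left(-4517 + 4829\right) = \left(-1349 - 1976\right) 312 = \left(-3325\right) 312 = -1037400$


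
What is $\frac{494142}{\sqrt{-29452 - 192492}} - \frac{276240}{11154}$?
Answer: $- \frac{46040}{1859} - \frac{247071 i \sqrt{55486}}{55486} \approx -24.766 - 1048.9 i$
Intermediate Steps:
$\frac{494142}{\sqrt{-29452 - 192492}} - \frac{276240}{11154} = \frac{494142}{\sqrt{-221944}} - \frac{46040}{1859} = \frac{494142}{2 i \sqrt{55486}} - \frac{46040}{1859} = 494142 \left(- \frac{i \sqrt{55486}}{110972}\right) - \frac{46040}{1859} = - \frac{247071 i \sqrt{55486}}{55486} - \frac{46040}{1859} = - \frac{46040}{1859} - \frac{247071 i \sqrt{55486}}{55486}$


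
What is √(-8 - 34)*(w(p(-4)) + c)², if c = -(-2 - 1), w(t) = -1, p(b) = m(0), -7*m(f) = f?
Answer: 4*I*√42 ≈ 25.923*I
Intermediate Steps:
m(f) = -f/7
p(b) = 0 (p(b) = -⅐*0 = 0)
c = 3 (c = -1*(-3) = 3)
√(-8 - 34)*(w(p(-4)) + c)² = √(-8 - 34)*(-1 + 3)² = √(-42)*2² = (I*√42)*4 = 4*I*√42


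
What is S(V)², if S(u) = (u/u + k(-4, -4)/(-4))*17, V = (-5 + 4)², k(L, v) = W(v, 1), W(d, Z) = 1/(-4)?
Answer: 83521/256 ≈ 326.25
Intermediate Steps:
W(d, Z) = -¼
k(L, v) = -¼
V = 1 (V = (-1)² = 1)
S(u) = 289/16 (S(u) = (u/u - ¼/(-4))*17 = (1 - ¼*(-¼))*17 = (1 + 1/16)*17 = (17/16)*17 = 289/16)
S(V)² = (289/16)² = 83521/256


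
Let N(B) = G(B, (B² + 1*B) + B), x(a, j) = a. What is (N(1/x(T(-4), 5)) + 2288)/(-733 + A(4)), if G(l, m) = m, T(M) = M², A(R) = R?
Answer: -585761/186624 ≈ -3.1387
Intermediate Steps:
N(B) = B² + 2*B (N(B) = (B² + 1*B) + B = (B² + B) + B = (B + B²) + B = B² + 2*B)
(N(1/x(T(-4), 5)) + 2288)/(-733 + A(4)) = ((2 + 1/((-4)²))/((-4)²) + 2288)/(-733 + 4) = ((2 + 1/16)/16 + 2288)/(-729) = ((2 + 1/16)/16 + 2288)*(-1/729) = ((1/16)*(33/16) + 2288)*(-1/729) = (33/256 + 2288)*(-1/729) = (585761/256)*(-1/729) = -585761/186624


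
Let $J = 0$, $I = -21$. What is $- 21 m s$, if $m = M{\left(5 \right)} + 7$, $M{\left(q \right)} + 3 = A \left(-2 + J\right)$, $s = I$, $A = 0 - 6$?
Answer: $7056$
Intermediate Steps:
$A = -6$ ($A = 0 - 6 = -6$)
$s = -21$
$M{\left(q \right)} = 9$ ($M{\left(q \right)} = -3 - 6 \left(-2 + 0\right) = -3 - -12 = -3 + 12 = 9$)
$m = 16$ ($m = 9 + 7 = 16$)
$- 21 m s = \left(-21\right) 16 \left(-21\right) = \left(-336\right) \left(-21\right) = 7056$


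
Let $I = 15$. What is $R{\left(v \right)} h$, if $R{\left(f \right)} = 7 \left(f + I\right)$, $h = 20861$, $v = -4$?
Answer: $1606297$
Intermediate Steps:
$R{\left(f \right)} = 105 + 7 f$ ($R{\left(f \right)} = 7 \left(f + 15\right) = 7 \left(15 + f\right) = 105 + 7 f$)
$R{\left(v \right)} h = \left(105 + 7 \left(-4\right)\right) 20861 = \left(105 - 28\right) 20861 = 77 \cdot 20861 = 1606297$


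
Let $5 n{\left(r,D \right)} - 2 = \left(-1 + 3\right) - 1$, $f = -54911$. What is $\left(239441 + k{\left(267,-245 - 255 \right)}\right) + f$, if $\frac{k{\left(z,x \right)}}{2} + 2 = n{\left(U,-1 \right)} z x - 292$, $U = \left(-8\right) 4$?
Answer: $23742$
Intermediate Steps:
$U = -32$
$n{\left(r,D \right)} = \frac{3}{5}$ ($n{\left(r,D \right)} = \frac{2}{5} + \frac{\left(-1 + 3\right) - 1}{5} = \frac{2}{5} + \frac{2 - 1}{5} = \frac{2}{5} + \frac{1}{5} \cdot 1 = \frac{2}{5} + \frac{1}{5} = \frac{3}{5}$)
$k{\left(z,x \right)} = -588 + \frac{6 x z}{5}$ ($k{\left(z,x \right)} = -4 + 2 \left(\frac{3 z}{5} x - 292\right) = -4 + 2 \left(\frac{3 x z}{5} - 292\right) = -4 + 2 \left(-292 + \frac{3 x z}{5}\right) = -4 + \left(-584 + \frac{6 x z}{5}\right) = -588 + \frac{6 x z}{5}$)
$\left(239441 + k{\left(267,-245 - 255 \right)}\right) + f = \left(239441 + \left(-588 + \frac{6}{5} \left(-245 - 255\right) 267\right)\right) - 54911 = \left(239441 + \left(-588 + \frac{6}{5} \left(-500\right) 267\right)\right) - 54911 = \left(239441 - 160788\right) - 54911 = 78653 - 54911 = 23742$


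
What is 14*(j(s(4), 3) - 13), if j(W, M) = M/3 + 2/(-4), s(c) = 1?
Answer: -175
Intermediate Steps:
j(W, M) = -½ + M/3 (j(W, M) = M*(⅓) + 2*(-¼) = M/3 - ½ = -½ + M/3)
14*(j(s(4), 3) - 13) = 14*((-½ + (⅓)*3) - 13) = 14*((-½ + 1) - 13) = 14*(½ - 13) = 14*(-25/2) = -175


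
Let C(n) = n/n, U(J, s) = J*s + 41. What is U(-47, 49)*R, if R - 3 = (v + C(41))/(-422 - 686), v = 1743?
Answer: -893490/277 ≈ -3225.6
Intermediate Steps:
U(J, s) = 41 + J*s
C(n) = 1
R = 395/277 (R = 3 + (1743 + 1)/(-422 - 686) = 3 + 1744/(-1108) = 3 + 1744*(-1/1108) = 3 - 436/277 = 395/277 ≈ 1.4260)
U(-47, 49)*R = (41 - 47*49)*(395/277) = (41 - 2303)*(395/277) = -2262*395/277 = -893490/277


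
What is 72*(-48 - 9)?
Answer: -4104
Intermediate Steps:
72*(-48 - 9) = 72*(-57) = -4104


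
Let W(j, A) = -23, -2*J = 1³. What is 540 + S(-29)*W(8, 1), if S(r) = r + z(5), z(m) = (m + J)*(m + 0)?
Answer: 1379/2 ≈ 689.50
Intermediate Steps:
J = -½ (J = -½*1³ = -½*1 = -½ ≈ -0.50000)
z(m) = m*(-½ + m) (z(m) = (m - ½)*(m + 0) = (-½ + m)*m = m*(-½ + m))
S(r) = 45/2 + r (S(r) = r + 5*(-½ + 5) = r + 5*(9/2) = r + 45/2 = 45/2 + r)
540 + S(-29)*W(8, 1) = 540 + (45/2 - 29)*(-23) = 540 - 13/2*(-23) = 540 + 299/2 = 1379/2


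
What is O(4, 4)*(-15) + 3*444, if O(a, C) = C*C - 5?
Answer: 1167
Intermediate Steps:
O(a, C) = -5 + C**2 (O(a, C) = C**2 - 5 = -5 + C**2)
O(4, 4)*(-15) + 3*444 = (-5 + 4**2)*(-15) + 3*444 = (-5 + 16)*(-15) + 1332 = 11*(-15) + 1332 = -165 + 1332 = 1167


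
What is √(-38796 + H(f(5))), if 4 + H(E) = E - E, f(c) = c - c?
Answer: 20*I*√97 ≈ 196.98*I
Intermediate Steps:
f(c) = 0
H(E) = -4 (H(E) = -4 + (E - E) = -4 + 0 = -4)
√(-38796 + H(f(5))) = √(-38796 - 4) = √(-38800) = 20*I*√97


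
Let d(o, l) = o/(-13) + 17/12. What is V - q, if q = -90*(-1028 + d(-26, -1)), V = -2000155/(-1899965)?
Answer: -70079408963/759986 ≈ -92212.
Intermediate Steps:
d(o, l) = 17/12 - o/13 (d(o, l) = o*(-1/13) + 17*(1/12) = -o/13 + 17/12 = 17/12 - o/13)
V = 400031/379993 (V = -2000155*(-1/1899965) = 400031/379993 ≈ 1.0527)
q = 184425/2 (q = -90*(-1028 + (17/12 - 1/13*(-26))) = -90*(-1028 + (17/12 + 2)) = -90*(-1028 + 41/12) = -90*(-12295/12) = 184425/2 ≈ 92213.)
V - q = 400031/379993 - 1*184425/2 = 400031/379993 - 184425/2 = -70079408963/759986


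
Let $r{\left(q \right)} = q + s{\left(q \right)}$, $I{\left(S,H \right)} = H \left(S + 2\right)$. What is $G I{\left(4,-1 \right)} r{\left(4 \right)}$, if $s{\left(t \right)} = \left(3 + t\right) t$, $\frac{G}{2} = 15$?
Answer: $-5760$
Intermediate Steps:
$G = 30$ ($G = 2 \cdot 15 = 30$)
$s{\left(t \right)} = t \left(3 + t\right)$
$I{\left(S,H \right)} = H \left(2 + S\right)$
$r{\left(q \right)} = q + q \left(3 + q\right)$
$G I{\left(4,-1 \right)} r{\left(4 \right)} = 30 \left(- (2 + 4)\right) 4 \left(4 + 4\right) = 30 \left(\left(-1\right) 6\right) 4 \cdot 8 = 30 \left(-6\right) 32 = \left(-180\right) 32 = -5760$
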